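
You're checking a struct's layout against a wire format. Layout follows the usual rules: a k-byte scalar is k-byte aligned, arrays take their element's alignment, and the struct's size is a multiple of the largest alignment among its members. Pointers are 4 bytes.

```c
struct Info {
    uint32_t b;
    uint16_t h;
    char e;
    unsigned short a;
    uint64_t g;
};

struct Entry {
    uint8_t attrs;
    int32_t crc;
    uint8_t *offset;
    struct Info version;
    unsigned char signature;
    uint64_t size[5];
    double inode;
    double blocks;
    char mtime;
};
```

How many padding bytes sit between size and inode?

Info: 0..4  b  (4B, 4-aligned); 4..6  h  (2B, 2-aligned); 6..7  e  (1B, 1-aligned); 7..8  -- padding (1B); 8..10  a  (2B, 2-aligned); 10..16  -- padding (6B); 16..24  g  (8B, 8-aligned); sizeof = 24, alignof = 8
0..1  attrs  (1B, 1-aligned)
1..4  -- padding (3B)
4..8  crc  (4B, 4-aligned)
8..12  offset  (4B, 4-aligned)
12..16  -- padding (4B)
16..40  version  (24B, 8-aligned)
40..41  signature  (1B, 1-aligned)
41..48  -- padding (7B)
48..88  size  (40B, 8-aligned)
88..96  inode  (8B, 8-aligned)

0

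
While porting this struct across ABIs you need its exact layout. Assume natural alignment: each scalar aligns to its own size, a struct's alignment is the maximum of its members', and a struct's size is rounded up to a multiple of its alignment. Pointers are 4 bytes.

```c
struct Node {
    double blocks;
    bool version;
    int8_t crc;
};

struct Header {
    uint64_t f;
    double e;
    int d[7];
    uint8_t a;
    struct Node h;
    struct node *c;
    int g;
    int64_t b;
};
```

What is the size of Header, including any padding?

80 bytes

Node: @0: blocks [8B, align 8] → 8; @8: version [1B, align 1] → 9; @9: crc [1B, align 1] → 10; +6 tail pad (align 8); size 16, align 8
@0: f [8B, align 8] → 8
@8: e [8B, align 8] → 16
@16: d [28B, align 4] → 44
@44: a [1B, align 1] → 45
+3 pad (align 8)
@48: h [16B, align 8] → 64
@64: c [4B, align 4] → 68
@68: g [4B, align 4] → 72
@72: b [8B, align 8] → 80
size 80, align 8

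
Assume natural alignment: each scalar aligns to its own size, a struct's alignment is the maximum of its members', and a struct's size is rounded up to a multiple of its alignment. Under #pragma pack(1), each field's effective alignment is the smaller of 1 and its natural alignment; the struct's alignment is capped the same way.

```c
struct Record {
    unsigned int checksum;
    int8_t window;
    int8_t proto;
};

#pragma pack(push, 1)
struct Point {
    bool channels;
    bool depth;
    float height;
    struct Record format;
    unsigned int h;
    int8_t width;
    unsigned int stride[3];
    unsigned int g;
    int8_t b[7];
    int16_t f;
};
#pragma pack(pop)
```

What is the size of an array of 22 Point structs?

Record: 0..4  checksum  (4B, 4-aligned); 4..5  window  (1B, 1-aligned); 5..6  proto  (1B, 1-aligned); 6..8  -- tail padding (2B); sizeof = 8, alignof = 4
0..1  channels  (1B, 1-aligned)
1..2  depth  (1B, 1-aligned)
2..6  height  (4B, 1-aligned)
6..14  format  (8B, 1-aligned)
14..18  h  (4B, 1-aligned)
18..19  width  (1B, 1-aligned)
19..31  stride  (12B, 1-aligned)
31..35  g  (4B, 1-aligned)
35..42  b  (7B, 1-aligned)
42..44  f  (2B, 1-aligned)
sizeof = 44, alignof = 1
array of 22: 22 × 44 = 968

968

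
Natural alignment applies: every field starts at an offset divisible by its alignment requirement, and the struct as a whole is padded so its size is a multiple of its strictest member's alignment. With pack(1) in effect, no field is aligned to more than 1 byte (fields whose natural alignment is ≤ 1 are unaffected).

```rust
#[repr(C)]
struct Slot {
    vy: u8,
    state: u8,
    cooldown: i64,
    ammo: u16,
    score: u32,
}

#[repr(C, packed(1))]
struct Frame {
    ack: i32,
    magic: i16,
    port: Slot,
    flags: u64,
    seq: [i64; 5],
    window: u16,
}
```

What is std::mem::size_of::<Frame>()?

Slot: @0: vy [1B, align 1] → 1; @1: state [1B, align 1] → 2; +6 pad (align 8); @8: cooldown [8B, align 8] → 16; @16: ammo [2B, align 2] → 18; +2 pad (align 4); @20: score [4B, align 4] → 24; size 24, align 8
@0: ack [4B, align 1] → 4
@4: magic [2B, align 1] → 6
@6: port [24B, align 1] → 30
@30: flags [8B, align 1] → 38
@38: seq [40B, align 1] → 78
@78: window [2B, align 1] → 80
size 80, align 1

80 bytes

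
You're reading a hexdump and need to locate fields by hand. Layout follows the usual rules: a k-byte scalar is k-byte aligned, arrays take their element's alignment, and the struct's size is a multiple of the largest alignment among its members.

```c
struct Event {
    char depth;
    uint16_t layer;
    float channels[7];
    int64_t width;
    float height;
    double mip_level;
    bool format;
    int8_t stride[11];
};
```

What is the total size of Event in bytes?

@0: depth [1B, align 1] → 1
+1 pad (align 2)
@2: layer [2B, align 2] → 4
@4: channels [28B, align 4] → 32
@32: width [8B, align 8] → 40
@40: height [4B, align 4] → 44
+4 pad (align 8)
@48: mip_level [8B, align 8] → 56
@56: format [1B, align 1] → 57
@57: stride [11B, align 1] → 68
+4 tail pad (align 8)
size 72, align 8

72 bytes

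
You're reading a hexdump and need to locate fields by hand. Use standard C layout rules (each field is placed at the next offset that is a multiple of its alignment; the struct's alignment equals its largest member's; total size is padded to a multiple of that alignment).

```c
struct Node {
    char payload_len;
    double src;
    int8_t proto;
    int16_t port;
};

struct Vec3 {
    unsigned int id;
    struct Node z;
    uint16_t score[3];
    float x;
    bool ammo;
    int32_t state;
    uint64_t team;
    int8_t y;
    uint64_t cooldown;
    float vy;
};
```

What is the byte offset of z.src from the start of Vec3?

Node: @0: payload_len [1B, align 1] → 1; +7 pad (align 8); @8: src [8B, align 8] → 16; @16: proto [1B, align 1] → 17; +1 pad (align 2); @18: port [2B, align 2] → 20; +4 tail pad (align 8); size 24, align 8
@0: id [4B, align 4] → 4
+4 pad (align 8)
@8: z [24B, align 8] → 32
within Node: src at 8
8 + 8 = 16

16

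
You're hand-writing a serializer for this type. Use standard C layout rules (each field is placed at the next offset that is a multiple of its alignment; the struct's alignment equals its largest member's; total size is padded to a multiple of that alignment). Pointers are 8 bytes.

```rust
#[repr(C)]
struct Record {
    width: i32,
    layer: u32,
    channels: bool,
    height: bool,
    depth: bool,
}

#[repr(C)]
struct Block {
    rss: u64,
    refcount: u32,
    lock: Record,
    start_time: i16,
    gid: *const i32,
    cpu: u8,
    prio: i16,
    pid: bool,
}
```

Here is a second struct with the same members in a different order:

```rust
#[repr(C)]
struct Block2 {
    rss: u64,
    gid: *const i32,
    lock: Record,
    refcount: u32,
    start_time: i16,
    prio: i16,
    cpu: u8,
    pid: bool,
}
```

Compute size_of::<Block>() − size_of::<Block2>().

8

Record: width at 0 (size 4, align 4) → ends 4; layer at 4 (size 4, align 4) → ends 8; channels at 8 (size 1, align 1) → ends 9; height at 9 (size 1, align 1) → ends 10; depth at 10 (size 1, align 1) → ends 11; tail pad 1 to reach multiple of 4; total 12 bytes, alignment 4
rss at 0 (size 8, align 8) → ends 8
refcount at 8 (size 4, align 4) → ends 12
lock at 12 (size 12, align 4) → ends 24
start_time at 24 (size 2, align 2) → ends 26
pad 6 to align 8 for gid
gid at 32 (size 8, align 8) → ends 40
cpu at 40 (size 1, align 1) → ends 41
pad 1 to align 2 for prio
prio at 42 (size 2, align 2) → ends 44
pid at 44 (size 1, align 1) → ends 45
tail pad 3 to reach multiple of 8
total 48 bytes, alignment 8
— Block2 —
rss at 0 (size 8, align 8) → ends 8
gid at 8 (size 8, align 8) → ends 16
lock at 16 (size 12, align 4) → ends 28
refcount at 28 (size 4, align 4) → ends 32
start_time at 32 (size 2, align 2) → ends 34
prio at 34 (size 2, align 2) → ends 36
cpu at 36 (size 1, align 1) → ends 37
pid at 37 (size 1, align 1) → ends 38
tail pad 2 to reach multiple of 8
total 40 bytes, alignment 8
48 − 40 = 8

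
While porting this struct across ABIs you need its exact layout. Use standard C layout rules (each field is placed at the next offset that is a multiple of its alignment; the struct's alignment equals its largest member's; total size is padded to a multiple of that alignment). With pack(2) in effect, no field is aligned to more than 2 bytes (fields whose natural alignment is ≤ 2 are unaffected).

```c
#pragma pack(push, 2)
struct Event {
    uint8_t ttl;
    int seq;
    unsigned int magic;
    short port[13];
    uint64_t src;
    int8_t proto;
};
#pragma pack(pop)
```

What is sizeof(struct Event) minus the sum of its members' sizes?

2

0..1  ttl  (1B, 1-aligned)
1..2  -- padding (1B)
2..6  seq  (4B, 2-aligned)
6..10  magic  (4B, 2-aligned)
10..36  port  (26B, 2-aligned)
36..44  src  (8B, 2-aligned)
44..45  proto  (1B, 1-aligned)
45..46  -- tail padding (1B)
sizeof = 46, alignof = 2
data bytes 44, size 46 → padding 2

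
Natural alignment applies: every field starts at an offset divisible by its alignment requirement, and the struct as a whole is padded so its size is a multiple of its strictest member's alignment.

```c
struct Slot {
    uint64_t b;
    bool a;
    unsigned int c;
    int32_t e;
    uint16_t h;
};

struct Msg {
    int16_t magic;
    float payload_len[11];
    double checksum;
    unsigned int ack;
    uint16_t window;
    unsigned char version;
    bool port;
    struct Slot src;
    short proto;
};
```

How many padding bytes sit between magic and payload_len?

Slot: 0..8  b  (8B, 8-aligned); 8..9  a  (1B, 1-aligned); 9..12  -- padding (3B); 12..16  c  (4B, 4-aligned); 16..20  e  (4B, 4-aligned); 20..22  h  (2B, 2-aligned); 22..24  -- tail padding (2B); sizeof = 24, alignof = 8
0..2  magic  (2B, 2-aligned)
2..4  -- padding (2B)
4..48  payload_len  (44B, 4-aligned)

2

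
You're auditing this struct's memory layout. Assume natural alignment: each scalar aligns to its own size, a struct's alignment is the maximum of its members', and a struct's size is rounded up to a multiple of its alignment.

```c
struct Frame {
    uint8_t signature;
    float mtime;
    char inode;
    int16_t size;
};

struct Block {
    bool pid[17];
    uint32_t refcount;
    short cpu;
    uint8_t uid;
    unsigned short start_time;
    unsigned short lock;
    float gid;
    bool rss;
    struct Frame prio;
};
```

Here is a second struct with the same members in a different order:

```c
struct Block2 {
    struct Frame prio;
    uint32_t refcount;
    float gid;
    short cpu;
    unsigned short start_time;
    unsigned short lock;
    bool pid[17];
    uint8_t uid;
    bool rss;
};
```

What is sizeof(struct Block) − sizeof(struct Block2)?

4

Frame: signature at 0 (size 1, align 1) → ends 1; pad 3 to align 4 for mtime; mtime at 4 (size 4, align 4) → ends 8; inode at 8 (size 1, align 1) → ends 9; pad 1 to align 2 for size; size at 10 (size 2, align 2) → ends 12; total 12 bytes, alignment 4
pid at 0 (size 17, align 1) → ends 17
pad 3 to align 4 for refcount
refcount at 20 (size 4, align 4) → ends 24
cpu at 24 (size 2, align 2) → ends 26
uid at 26 (size 1, align 1) → ends 27
pad 1 to align 2 for start_time
start_time at 28 (size 2, align 2) → ends 30
lock at 30 (size 2, align 2) → ends 32
gid at 32 (size 4, align 4) → ends 36
rss at 36 (size 1, align 1) → ends 37
pad 3 to align 4 for prio
prio at 40 (size 12, align 4) → ends 52
total 52 bytes, alignment 4
— Block2 —
prio at 0 (size 12, align 4) → ends 12
refcount at 12 (size 4, align 4) → ends 16
gid at 16 (size 4, align 4) → ends 20
cpu at 20 (size 2, align 2) → ends 22
start_time at 22 (size 2, align 2) → ends 24
lock at 24 (size 2, align 2) → ends 26
pid at 26 (size 17, align 1) → ends 43
uid at 43 (size 1, align 1) → ends 44
rss at 44 (size 1, align 1) → ends 45
tail pad 3 to reach multiple of 4
total 48 bytes, alignment 4
52 − 48 = 4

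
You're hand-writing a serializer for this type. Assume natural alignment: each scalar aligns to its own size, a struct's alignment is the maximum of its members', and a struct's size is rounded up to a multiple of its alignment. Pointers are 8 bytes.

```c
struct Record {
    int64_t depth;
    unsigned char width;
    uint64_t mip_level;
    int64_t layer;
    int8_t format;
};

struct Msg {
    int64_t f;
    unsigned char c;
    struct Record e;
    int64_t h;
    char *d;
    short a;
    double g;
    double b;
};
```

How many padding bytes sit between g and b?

0

Record: @0: depth [8B, align 8] → 8; @8: width [1B, align 1] → 9; +7 pad (align 8); @16: mip_level [8B, align 8] → 24; @24: layer [8B, align 8] → 32; @32: format [1B, align 1] → 33; +7 tail pad (align 8); size 40, align 8
@0: f [8B, align 8] → 8
@8: c [1B, align 1] → 9
+7 pad (align 8)
@16: e [40B, align 8] → 56
@56: h [8B, align 8] → 64
@64: d [8B, align 8] → 72
@72: a [2B, align 2] → 74
+6 pad (align 8)
@80: g [8B, align 8] → 88
@88: b [8B, align 8] → 96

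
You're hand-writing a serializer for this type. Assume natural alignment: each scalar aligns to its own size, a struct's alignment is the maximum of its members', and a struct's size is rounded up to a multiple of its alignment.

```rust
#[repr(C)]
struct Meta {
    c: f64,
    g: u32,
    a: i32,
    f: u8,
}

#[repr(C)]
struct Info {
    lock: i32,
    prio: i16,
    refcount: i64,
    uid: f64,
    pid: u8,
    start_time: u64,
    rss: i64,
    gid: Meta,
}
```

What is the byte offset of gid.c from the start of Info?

48

Meta: 0..8  c  (8B, 8-aligned); 8..12  g  (4B, 4-aligned); 12..16  a  (4B, 4-aligned); 16..17  f  (1B, 1-aligned); 17..24  -- tail padding (7B); sizeof = 24, alignof = 8
0..4  lock  (4B, 4-aligned)
4..6  prio  (2B, 2-aligned)
6..8  -- padding (2B)
8..16  refcount  (8B, 8-aligned)
16..24  uid  (8B, 8-aligned)
24..25  pid  (1B, 1-aligned)
25..32  -- padding (7B)
32..40  start_time  (8B, 8-aligned)
40..48  rss  (8B, 8-aligned)
48..72  gid  (24B, 8-aligned)
within Meta: c at 0
48 + 0 = 48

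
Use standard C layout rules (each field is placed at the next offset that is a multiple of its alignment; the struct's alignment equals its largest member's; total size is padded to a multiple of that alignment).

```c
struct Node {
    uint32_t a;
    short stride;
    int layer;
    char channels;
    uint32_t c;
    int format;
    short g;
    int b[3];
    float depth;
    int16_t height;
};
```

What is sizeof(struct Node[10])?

0..4  a  (4B, 4-aligned)
4..6  stride  (2B, 2-aligned)
6..8  -- padding (2B)
8..12  layer  (4B, 4-aligned)
12..13  channels  (1B, 1-aligned)
13..16  -- padding (3B)
16..20  c  (4B, 4-aligned)
20..24  format  (4B, 4-aligned)
24..26  g  (2B, 2-aligned)
26..28  -- padding (2B)
28..40  b  (12B, 4-aligned)
40..44  depth  (4B, 4-aligned)
44..46  height  (2B, 2-aligned)
46..48  -- tail padding (2B)
sizeof = 48, alignof = 4
array of 10: 10 × 48 = 480

480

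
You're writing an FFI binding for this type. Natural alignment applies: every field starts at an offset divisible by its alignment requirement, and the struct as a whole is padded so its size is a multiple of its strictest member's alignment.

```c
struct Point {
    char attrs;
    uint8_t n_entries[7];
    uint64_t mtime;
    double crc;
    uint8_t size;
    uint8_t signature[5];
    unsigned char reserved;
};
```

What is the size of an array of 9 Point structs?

0..1  attrs  (1B, 1-aligned)
1..8  n_entries  (7B, 1-aligned)
8..16  mtime  (8B, 8-aligned)
16..24  crc  (8B, 8-aligned)
24..25  size  (1B, 1-aligned)
25..30  signature  (5B, 1-aligned)
30..31  reserved  (1B, 1-aligned)
31..32  -- tail padding (1B)
sizeof = 32, alignof = 8
array of 9: 9 × 32 = 288

288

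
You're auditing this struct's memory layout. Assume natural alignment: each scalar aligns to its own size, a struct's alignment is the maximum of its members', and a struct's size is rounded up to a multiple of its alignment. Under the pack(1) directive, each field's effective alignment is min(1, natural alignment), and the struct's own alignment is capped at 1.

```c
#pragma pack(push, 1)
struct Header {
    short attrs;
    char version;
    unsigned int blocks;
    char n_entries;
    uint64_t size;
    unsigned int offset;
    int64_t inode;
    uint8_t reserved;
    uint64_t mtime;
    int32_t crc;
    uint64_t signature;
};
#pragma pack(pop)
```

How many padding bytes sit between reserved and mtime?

0

@0: attrs [2B, align 1] → 2
@2: version [1B, align 1] → 3
@3: blocks [4B, align 1] → 7
@7: n_entries [1B, align 1] → 8
@8: size [8B, align 1] → 16
@16: offset [4B, align 1] → 20
@20: inode [8B, align 1] → 28
@28: reserved [1B, align 1] → 29
@29: mtime [8B, align 1] → 37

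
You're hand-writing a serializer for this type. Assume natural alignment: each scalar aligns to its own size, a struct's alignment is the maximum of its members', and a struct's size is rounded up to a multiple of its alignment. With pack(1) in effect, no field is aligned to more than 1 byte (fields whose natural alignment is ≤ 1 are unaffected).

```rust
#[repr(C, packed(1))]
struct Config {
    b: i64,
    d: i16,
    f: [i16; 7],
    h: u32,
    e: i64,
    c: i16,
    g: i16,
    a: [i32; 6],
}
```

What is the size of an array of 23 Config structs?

@0: b [8B, align 1] → 8
@8: d [2B, align 1] → 10
@10: f [14B, align 1] → 24
@24: h [4B, align 1] → 28
@28: e [8B, align 1] → 36
@36: c [2B, align 1] → 38
@38: g [2B, align 1] → 40
@40: a [24B, align 1] → 64
size 64, align 1
array of 23: 23 × 64 = 1472

1472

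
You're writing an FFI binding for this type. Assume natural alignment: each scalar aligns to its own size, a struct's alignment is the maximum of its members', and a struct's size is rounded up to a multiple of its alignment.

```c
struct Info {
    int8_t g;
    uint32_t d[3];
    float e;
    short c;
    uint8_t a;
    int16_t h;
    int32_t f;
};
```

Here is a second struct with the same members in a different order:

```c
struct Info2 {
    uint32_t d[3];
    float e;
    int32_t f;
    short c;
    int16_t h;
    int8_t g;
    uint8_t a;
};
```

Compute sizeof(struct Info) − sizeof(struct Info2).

@0: g [1B, align 1] → 1
+3 pad (align 4)
@4: d [12B, align 4] → 16
@16: e [4B, align 4] → 20
@20: c [2B, align 2] → 22
@22: a [1B, align 1] → 23
+1 pad (align 2)
@24: h [2B, align 2] → 26
+2 pad (align 4)
@28: f [4B, align 4] → 32
size 32, align 4
— Info2 —
@0: d [12B, align 4] → 12
@12: e [4B, align 4] → 16
@16: f [4B, align 4] → 20
@20: c [2B, align 2] → 22
@22: h [2B, align 2] → 24
@24: g [1B, align 1] → 25
@25: a [1B, align 1] → 26
+2 tail pad (align 4)
size 28, align 4
32 − 28 = 4

4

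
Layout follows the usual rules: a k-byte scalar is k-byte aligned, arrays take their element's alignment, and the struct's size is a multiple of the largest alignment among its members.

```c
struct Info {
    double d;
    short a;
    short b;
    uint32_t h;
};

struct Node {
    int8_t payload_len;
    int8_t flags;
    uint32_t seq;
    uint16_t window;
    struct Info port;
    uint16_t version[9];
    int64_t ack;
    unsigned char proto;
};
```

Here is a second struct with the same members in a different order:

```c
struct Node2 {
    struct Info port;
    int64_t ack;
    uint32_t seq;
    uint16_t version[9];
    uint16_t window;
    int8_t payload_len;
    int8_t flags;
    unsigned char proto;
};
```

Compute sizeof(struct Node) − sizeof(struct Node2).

16

Info: d at 0 (size 8, align 8) → ends 8; a at 8 (size 2, align 2) → ends 10; b at 10 (size 2, align 2) → ends 12; h at 12 (size 4, align 4) → ends 16; total 16 bytes, alignment 8
payload_len at 0 (size 1, align 1) → ends 1
flags at 1 (size 1, align 1) → ends 2
pad 2 to align 4 for seq
seq at 4 (size 4, align 4) → ends 8
window at 8 (size 2, align 2) → ends 10
pad 6 to align 8 for port
port at 16 (size 16, align 8) → ends 32
version at 32 (size 18, align 2) → ends 50
pad 6 to align 8 for ack
ack at 56 (size 8, align 8) → ends 64
proto at 64 (size 1, align 1) → ends 65
tail pad 7 to reach multiple of 8
total 72 bytes, alignment 8
— Node2 —
port at 0 (size 16, align 8) → ends 16
ack at 16 (size 8, align 8) → ends 24
seq at 24 (size 4, align 4) → ends 28
version at 28 (size 18, align 2) → ends 46
window at 46 (size 2, align 2) → ends 48
payload_len at 48 (size 1, align 1) → ends 49
flags at 49 (size 1, align 1) → ends 50
proto at 50 (size 1, align 1) → ends 51
tail pad 5 to reach multiple of 8
total 56 bytes, alignment 8
72 − 56 = 16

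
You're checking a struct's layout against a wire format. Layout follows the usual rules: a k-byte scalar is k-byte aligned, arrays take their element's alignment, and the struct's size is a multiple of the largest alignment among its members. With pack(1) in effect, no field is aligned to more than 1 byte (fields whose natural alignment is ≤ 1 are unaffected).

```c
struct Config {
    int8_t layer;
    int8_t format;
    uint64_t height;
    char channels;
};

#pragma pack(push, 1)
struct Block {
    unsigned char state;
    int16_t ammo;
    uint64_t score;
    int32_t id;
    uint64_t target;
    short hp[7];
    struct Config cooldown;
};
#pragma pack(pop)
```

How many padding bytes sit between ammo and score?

Config: 0..1  layer  (1B, 1-aligned); 1..2  format  (1B, 1-aligned); 2..8  -- padding (6B); 8..16  height  (8B, 8-aligned); 16..17  channels  (1B, 1-aligned); 17..24  -- tail padding (7B); sizeof = 24, alignof = 8
0..1  state  (1B, 1-aligned)
1..3  ammo  (2B, 1-aligned)
3..11  score  (8B, 1-aligned)

0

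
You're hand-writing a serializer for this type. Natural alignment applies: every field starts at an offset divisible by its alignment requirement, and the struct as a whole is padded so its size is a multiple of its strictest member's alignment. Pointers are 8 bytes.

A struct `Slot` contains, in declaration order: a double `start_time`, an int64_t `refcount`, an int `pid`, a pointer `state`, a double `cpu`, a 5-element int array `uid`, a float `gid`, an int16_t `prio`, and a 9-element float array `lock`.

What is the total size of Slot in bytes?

start_time at 0 (size 8, align 8) → ends 8
refcount at 8 (size 8, align 8) → ends 16
pid at 16 (size 4, align 4) → ends 20
pad 4 to align 8 for state
state at 24 (size 8, align 8) → ends 32
cpu at 32 (size 8, align 8) → ends 40
uid at 40 (size 20, align 4) → ends 60
gid at 60 (size 4, align 4) → ends 64
prio at 64 (size 2, align 2) → ends 66
pad 2 to align 4 for lock
lock at 68 (size 36, align 4) → ends 104
total 104 bytes, alignment 8

104 bytes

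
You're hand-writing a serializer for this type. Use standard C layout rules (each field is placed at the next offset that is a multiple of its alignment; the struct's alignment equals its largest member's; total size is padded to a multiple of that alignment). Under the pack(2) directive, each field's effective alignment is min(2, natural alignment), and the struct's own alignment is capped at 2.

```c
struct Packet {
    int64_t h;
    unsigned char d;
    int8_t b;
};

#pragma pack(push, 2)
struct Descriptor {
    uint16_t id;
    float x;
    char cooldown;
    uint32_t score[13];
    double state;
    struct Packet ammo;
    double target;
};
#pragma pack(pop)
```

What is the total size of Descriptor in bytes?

Packet: @0: h [8B, align 8] → 8; @8: d [1B, align 1] → 9; @9: b [1B, align 1] → 10; +6 tail pad (align 8); size 16, align 8
@0: id [2B, align 2] → 2
@2: x [4B, align 2] → 6
@6: cooldown [1B, align 1] → 7
+1 pad (align 2)
@8: score [52B, align 2] → 60
@60: state [8B, align 2] → 68
@68: ammo [16B, align 2] → 84
@84: target [8B, align 2] → 92
size 92, align 2

92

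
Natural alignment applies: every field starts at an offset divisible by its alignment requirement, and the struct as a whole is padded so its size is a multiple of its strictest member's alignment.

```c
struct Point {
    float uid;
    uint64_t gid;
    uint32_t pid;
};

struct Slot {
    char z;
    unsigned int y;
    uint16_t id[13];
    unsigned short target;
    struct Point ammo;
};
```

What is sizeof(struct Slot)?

64

Point: uid at 0 (size 4, align 4) → ends 4; pad 4 to align 8 for gid; gid at 8 (size 8, align 8) → ends 16; pid at 16 (size 4, align 4) → ends 20; tail pad 4 to reach multiple of 8; total 24 bytes, alignment 8
z at 0 (size 1, align 1) → ends 1
pad 3 to align 4 for y
y at 4 (size 4, align 4) → ends 8
id at 8 (size 26, align 2) → ends 34
target at 34 (size 2, align 2) → ends 36
pad 4 to align 8 for ammo
ammo at 40 (size 24, align 8) → ends 64
total 64 bytes, alignment 8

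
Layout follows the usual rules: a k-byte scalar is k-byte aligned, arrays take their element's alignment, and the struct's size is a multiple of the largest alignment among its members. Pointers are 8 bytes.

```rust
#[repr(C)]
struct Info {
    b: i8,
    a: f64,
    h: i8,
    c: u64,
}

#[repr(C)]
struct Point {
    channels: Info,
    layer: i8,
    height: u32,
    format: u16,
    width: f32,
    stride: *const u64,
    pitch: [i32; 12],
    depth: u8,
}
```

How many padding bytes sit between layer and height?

Info: 0..1  b  (1B, 1-aligned); 1..8  -- padding (7B); 8..16  a  (8B, 8-aligned); 16..17  h  (1B, 1-aligned); 17..24  -- padding (7B); 24..32  c  (8B, 8-aligned); sizeof = 32, alignof = 8
0..32  channels  (32B, 8-aligned)
32..33  layer  (1B, 1-aligned)
33..36  -- padding (3B)
36..40  height  (4B, 4-aligned)

3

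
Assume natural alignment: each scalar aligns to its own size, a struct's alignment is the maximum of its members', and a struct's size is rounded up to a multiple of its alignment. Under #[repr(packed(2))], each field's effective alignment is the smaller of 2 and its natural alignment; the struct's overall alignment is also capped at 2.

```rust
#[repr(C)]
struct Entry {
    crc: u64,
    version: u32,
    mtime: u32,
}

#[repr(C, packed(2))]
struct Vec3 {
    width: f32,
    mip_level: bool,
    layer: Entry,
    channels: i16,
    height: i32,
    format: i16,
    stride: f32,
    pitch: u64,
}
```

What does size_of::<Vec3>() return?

42 bytes

Entry: @0: crc [8B, align 8] → 8; @8: version [4B, align 4] → 12; @12: mtime [4B, align 4] → 16; size 16, align 8
@0: width [4B, align 2] → 4
@4: mip_level [1B, align 1] → 5
+1 pad (align 2)
@6: layer [16B, align 2] → 22
@22: channels [2B, align 2] → 24
@24: height [4B, align 2] → 28
@28: format [2B, align 2] → 30
@30: stride [4B, align 2] → 34
@34: pitch [8B, align 2] → 42
size 42, align 2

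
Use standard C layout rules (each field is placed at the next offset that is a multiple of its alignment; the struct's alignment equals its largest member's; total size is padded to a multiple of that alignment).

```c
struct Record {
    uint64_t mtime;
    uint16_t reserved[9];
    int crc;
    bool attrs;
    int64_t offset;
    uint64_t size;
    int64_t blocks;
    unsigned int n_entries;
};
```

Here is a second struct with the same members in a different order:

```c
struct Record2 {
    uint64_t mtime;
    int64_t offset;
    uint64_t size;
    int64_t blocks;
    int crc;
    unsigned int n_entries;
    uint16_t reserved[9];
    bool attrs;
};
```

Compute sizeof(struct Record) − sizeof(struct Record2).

8

0..8  mtime  (8B, 8-aligned)
8..26  reserved  (18B, 2-aligned)
26..28  -- padding (2B)
28..32  crc  (4B, 4-aligned)
32..33  attrs  (1B, 1-aligned)
33..40  -- padding (7B)
40..48  offset  (8B, 8-aligned)
48..56  size  (8B, 8-aligned)
56..64  blocks  (8B, 8-aligned)
64..68  n_entries  (4B, 4-aligned)
68..72  -- tail padding (4B)
sizeof = 72, alignof = 8
— Record2 —
0..8  mtime  (8B, 8-aligned)
8..16  offset  (8B, 8-aligned)
16..24  size  (8B, 8-aligned)
24..32  blocks  (8B, 8-aligned)
32..36  crc  (4B, 4-aligned)
36..40  n_entries  (4B, 4-aligned)
40..58  reserved  (18B, 2-aligned)
58..59  attrs  (1B, 1-aligned)
59..64  -- tail padding (5B)
sizeof = 64, alignof = 8
72 − 64 = 8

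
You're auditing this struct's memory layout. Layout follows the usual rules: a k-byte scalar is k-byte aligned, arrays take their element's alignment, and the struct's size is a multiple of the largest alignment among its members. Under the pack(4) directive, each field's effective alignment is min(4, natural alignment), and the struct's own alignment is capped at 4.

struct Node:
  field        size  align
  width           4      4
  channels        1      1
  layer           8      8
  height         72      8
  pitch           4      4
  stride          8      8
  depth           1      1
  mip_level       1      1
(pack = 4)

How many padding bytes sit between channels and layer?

3

0..4  width  (4B, 4-aligned)
4..5  channels  (1B, 1-aligned)
5..8  -- padding (3B)
8..16  layer  (8B, 4-aligned)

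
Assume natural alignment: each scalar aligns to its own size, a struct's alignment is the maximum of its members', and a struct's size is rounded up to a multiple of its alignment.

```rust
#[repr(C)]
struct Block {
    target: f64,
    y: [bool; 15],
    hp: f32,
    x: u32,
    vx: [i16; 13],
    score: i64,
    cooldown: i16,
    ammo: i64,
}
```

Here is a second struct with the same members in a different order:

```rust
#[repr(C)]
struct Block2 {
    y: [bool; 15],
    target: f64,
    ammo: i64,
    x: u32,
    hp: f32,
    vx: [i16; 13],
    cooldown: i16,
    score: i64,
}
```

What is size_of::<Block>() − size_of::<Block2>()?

8

@0: target [8B, align 8] → 8
@8: y [15B, align 1] → 23
+1 pad (align 4)
@24: hp [4B, align 4] → 28
@28: x [4B, align 4] → 32
@32: vx [26B, align 2] → 58
+6 pad (align 8)
@64: score [8B, align 8] → 72
@72: cooldown [2B, align 2] → 74
+6 pad (align 8)
@80: ammo [8B, align 8] → 88
size 88, align 8
— Block2 —
@0: y [15B, align 1] → 15
+1 pad (align 8)
@16: target [8B, align 8] → 24
@24: ammo [8B, align 8] → 32
@32: x [4B, align 4] → 36
@36: hp [4B, align 4] → 40
@40: vx [26B, align 2] → 66
@66: cooldown [2B, align 2] → 68
+4 pad (align 8)
@72: score [8B, align 8] → 80
size 80, align 8
88 − 80 = 8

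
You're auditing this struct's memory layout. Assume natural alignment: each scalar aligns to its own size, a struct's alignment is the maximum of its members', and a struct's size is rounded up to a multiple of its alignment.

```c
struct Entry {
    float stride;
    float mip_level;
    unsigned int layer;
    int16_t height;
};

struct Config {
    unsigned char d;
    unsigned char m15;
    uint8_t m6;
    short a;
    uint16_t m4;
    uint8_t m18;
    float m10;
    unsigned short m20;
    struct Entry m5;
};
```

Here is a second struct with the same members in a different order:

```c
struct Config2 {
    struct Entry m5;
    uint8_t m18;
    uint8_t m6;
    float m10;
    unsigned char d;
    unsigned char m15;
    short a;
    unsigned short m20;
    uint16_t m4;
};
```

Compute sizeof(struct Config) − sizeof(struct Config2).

4

Entry: 0..4  stride  (4B, 4-aligned); 4..8  mip_level  (4B, 4-aligned); 8..12  layer  (4B, 4-aligned); 12..14  height  (2B, 2-aligned); 14..16  -- tail padding (2B); sizeof = 16, alignof = 4
0..1  d  (1B, 1-aligned)
1..2  m15  (1B, 1-aligned)
2..3  m6  (1B, 1-aligned)
3..4  -- padding (1B)
4..6  a  (2B, 2-aligned)
6..8  m4  (2B, 2-aligned)
8..9  m18  (1B, 1-aligned)
9..12  -- padding (3B)
12..16  m10  (4B, 4-aligned)
16..18  m20  (2B, 2-aligned)
18..20  -- padding (2B)
20..36  m5  (16B, 4-aligned)
sizeof = 36, alignof = 4
— Config2 —
0..16  m5  (16B, 4-aligned)
16..17  m18  (1B, 1-aligned)
17..18  m6  (1B, 1-aligned)
18..20  -- padding (2B)
20..24  m10  (4B, 4-aligned)
24..25  d  (1B, 1-aligned)
25..26  m15  (1B, 1-aligned)
26..28  a  (2B, 2-aligned)
28..30  m20  (2B, 2-aligned)
30..32  m4  (2B, 2-aligned)
sizeof = 32, alignof = 4
36 − 32 = 4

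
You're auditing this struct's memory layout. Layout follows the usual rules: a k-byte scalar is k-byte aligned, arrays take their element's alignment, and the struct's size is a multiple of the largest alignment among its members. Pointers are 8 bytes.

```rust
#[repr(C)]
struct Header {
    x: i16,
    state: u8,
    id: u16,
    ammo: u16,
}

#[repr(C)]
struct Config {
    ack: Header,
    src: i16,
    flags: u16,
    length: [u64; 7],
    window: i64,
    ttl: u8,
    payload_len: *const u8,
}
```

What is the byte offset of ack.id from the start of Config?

Header: @0: x [2B, align 2] → 2; @2: state [1B, align 1] → 3; +1 pad (align 2); @4: id [2B, align 2] → 6; @6: ammo [2B, align 2] → 8; size 8, align 2
@0: ack [8B, align 2] → 8
within Header: id at 4
0 + 4 = 4

4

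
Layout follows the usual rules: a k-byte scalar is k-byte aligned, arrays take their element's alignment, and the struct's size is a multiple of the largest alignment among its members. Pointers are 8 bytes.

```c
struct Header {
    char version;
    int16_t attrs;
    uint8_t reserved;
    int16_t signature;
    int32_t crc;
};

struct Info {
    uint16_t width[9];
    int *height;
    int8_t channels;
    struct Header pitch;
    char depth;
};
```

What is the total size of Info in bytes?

Header: @0: version [1B, align 1] → 1; +1 pad (align 2); @2: attrs [2B, align 2] → 4; @4: reserved [1B, align 1] → 5; +1 pad (align 2); @6: signature [2B, align 2] → 8; @8: crc [4B, align 4] → 12; size 12, align 4
@0: width [18B, align 2] → 18
+6 pad (align 8)
@24: height [8B, align 8] → 32
@32: channels [1B, align 1] → 33
+3 pad (align 4)
@36: pitch [12B, align 4] → 48
@48: depth [1B, align 1] → 49
+7 tail pad (align 8)
size 56, align 8

56 bytes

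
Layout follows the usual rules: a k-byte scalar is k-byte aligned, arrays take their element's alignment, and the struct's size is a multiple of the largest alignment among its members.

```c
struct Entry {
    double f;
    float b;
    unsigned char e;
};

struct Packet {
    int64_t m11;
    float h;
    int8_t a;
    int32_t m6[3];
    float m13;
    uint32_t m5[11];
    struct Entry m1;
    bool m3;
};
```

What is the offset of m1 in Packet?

80

Entry: @0: f [8B, align 8] → 8; @8: b [4B, align 4] → 12; @12: e [1B, align 1] → 13; +3 tail pad (align 8); size 16, align 8
@0: m11 [8B, align 8] → 8
@8: h [4B, align 4] → 12
@12: a [1B, align 1] → 13
+3 pad (align 4)
@16: m6 [12B, align 4] → 28
@28: m13 [4B, align 4] → 32
@32: m5 [44B, align 4] → 76
+4 pad (align 8)
@80: m1 [16B, align 8] → 96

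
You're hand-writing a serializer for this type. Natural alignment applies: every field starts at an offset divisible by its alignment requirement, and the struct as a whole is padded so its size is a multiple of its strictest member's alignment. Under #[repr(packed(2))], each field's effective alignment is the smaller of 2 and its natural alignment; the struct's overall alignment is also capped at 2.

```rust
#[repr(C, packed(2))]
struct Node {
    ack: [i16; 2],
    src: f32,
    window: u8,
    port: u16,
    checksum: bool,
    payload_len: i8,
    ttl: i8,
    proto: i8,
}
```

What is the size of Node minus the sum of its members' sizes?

0..4  ack  (4B, 2-aligned)
4..8  src  (4B, 2-aligned)
8..9  window  (1B, 1-aligned)
9..10  -- padding (1B)
10..12  port  (2B, 2-aligned)
12..13  checksum  (1B, 1-aligned)
13..14  payload_len  (1B, 1-aligned)
14..15  ttl  (1B, 1-aligned)
15..16  proto  (1B, 1-aligned)
sizeof = 16, alignof = 2
data bytes 15, size 16 → padding 1

1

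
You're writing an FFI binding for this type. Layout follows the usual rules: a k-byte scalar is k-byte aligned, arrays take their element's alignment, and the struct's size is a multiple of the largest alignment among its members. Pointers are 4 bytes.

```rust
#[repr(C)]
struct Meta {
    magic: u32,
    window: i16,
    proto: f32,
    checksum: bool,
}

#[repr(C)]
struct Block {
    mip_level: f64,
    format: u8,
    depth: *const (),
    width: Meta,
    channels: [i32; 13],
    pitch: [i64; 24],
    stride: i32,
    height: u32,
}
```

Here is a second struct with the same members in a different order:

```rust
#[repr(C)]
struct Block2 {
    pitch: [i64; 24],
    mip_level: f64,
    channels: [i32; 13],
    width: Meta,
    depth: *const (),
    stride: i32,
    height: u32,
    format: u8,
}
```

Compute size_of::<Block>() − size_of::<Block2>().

0

Meta: 0..4  magic  (4B, 4-aligned); 4..6  window  (2B, 2-aligned); 6..8  -- padding (2B); 8..12  proto  (4B, 4-aligned); 12..13  checksum  (1B, 1-aligned); 13..16  -- tail padding (3B); sizeof = 16, alignof = 4
0..8  mip_level  (8B, 8-aligned)
8..9  format  (1B, 1-aligned)
9..12  -- padding (3B)
12..16  depth  (4B, 4-aligned)
16..32  width  (16B, 4-aligned)
32..84  channels  (52B, 4-aligned)
84..88  -- padding (4B)
88..280  pitch  (192B, 8-aligned)
280..284  stride  (4B, 4-aligned)
284..288  height  (4B, 4-aligned)
sizeof = 288, alignof = 8
— Block2 —
0..192  pitch  (192B, 8-aligned)
192..200  mip_level  (8B, 8-aligned)
200..252  channels  (52B, 4-aligned)
252..268  width  (16B, 4-aligned)
268..272  depth  (4B, 4-aligned)
272..276  stride  (4B, 4-aligned)
276..280  height  (4B, 4-aligned)
280..281  format  (1B, 1-aligned)
281..288  -- tail padding (7B)
sizeof = 288, alignof = 8
288 − 288 = 0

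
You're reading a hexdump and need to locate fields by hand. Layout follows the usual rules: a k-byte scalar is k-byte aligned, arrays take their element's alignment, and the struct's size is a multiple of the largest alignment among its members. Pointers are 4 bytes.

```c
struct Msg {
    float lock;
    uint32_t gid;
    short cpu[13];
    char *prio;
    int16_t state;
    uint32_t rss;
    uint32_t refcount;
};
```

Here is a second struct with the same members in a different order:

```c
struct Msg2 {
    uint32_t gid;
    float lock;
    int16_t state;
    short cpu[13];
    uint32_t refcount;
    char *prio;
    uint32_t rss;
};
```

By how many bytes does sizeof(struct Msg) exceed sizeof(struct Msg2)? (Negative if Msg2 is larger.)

4

0..4  lock  (4B, 4-aligned)
4..8  gid  (4B, 4-aligned)
8..34  cpu  (26B, 2-aligned)
34..36  -- padding (2B)
36..40  prio  (4B, 4-aligned)
40..42  state  (2B, 2-aligned)
42..44  -- padding (2B)
44..48  rss  (4B, 4-aligned)
48..52  refcount  (4B, 4-aligned)
sizeof = 52, alignof = 4
— Msg2 —
0..4  gid  (4B, 4-aligned)
4..8  lock  (4B, 4-aligned)
8..10  state  (2B, 2-aligned)
10..36  cpu  (26B, 2-aligned)
36..40  refcount  (4B, 4-aligned)
40..44  prio  (4B, 4-aligned)
44..48  rss  (4B, 4-aligned)
sizeof = 48, alignof = 4
52 − 48 = 4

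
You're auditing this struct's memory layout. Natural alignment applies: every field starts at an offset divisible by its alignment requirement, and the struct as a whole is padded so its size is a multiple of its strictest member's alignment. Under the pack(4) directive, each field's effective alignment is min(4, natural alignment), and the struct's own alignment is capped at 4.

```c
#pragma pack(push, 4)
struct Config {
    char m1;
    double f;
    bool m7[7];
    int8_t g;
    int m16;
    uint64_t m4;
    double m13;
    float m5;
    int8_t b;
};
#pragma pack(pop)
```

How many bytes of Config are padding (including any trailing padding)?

m1 at 0 (size 1, align 1) → ends 1
pad 3 to align 4 for f
f at 4 (size 8, align 4) → ends 12
m7 at 12 (size 7, align 1) → ends 19
g at 19 (size 1, align 1) → ends 20
m16 at 20 (size 4, align 4) → ends 24
m4 at 24 (size 8, align 4) → ends 32
m13 at 32 (size 8, align 4) → ends 40
m5 at 40 (size 4, align 4) → ends 44
b at 44 (size 1, align 1) → ends 45
tail pad 3 to reach multiple of 4
total 48 bytes, alignment 4
data bytes 42, size 48 → padding 6

6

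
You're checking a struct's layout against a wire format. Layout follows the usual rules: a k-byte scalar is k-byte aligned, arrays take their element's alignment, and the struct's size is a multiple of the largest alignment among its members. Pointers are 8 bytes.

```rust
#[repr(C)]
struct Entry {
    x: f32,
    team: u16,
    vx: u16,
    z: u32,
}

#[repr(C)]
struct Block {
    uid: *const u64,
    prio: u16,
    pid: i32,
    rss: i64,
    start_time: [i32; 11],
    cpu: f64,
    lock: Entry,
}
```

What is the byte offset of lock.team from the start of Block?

Entry: 0..4  x  (4B, 4-aligned); 4..6  team  (2B, 2-aligned); 6..8  vx  (2B, 2-aligned); 8..12  z  (4B, 4-aligned); sizeof = 12, alignof = 4
0..8  uid  (8B, 8-aligned)
8..10  prio  (2B, 2-aligned)
10..12  -- padding (2B)
12..16  pid  (4B, 4-aligned)
16..24  rss  (8B, 8-aligned)
24..68  start_time  (44B, 4-aligned)
68..72  -- padding (4B)
72..80  cpu  (8B, 8-aligned)
80..92  lock  (12B, 4-aligned)
within Entry: team at 4
80 + 4 = 84

84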